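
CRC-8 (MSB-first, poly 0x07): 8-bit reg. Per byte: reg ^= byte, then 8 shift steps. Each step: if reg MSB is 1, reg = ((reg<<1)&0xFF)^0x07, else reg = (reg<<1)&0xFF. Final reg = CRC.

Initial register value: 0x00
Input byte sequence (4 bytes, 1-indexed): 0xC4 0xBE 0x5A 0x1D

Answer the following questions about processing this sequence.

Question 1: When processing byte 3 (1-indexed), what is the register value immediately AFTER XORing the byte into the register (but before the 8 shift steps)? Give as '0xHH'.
Answer: 0xD0

Derivation:
Register before byte 3: 0x8A
Byte 3: 0x5A
0x8A XOR 0x5A = 0xD0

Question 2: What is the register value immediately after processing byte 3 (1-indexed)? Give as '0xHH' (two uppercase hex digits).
After byte 1 (0xC4): reg=0x52
After byte 2 (0xBE): reg=0x8A
After byte 3 (0x5A): reg=0x3E

Answer: 0x3E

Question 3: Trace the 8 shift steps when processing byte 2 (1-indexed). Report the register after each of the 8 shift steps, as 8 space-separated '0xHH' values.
After byte 1 (0xC4): reg=0x52
Register before byte 2: 0x52
After XOR with byte 0xBE: 0xEC

Answer: 0xDF 0xB9 0x75 0xEA 0xD3 0xA1 0x45 0x8A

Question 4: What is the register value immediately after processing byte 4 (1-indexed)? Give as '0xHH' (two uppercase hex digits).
After byte 1 (0xC4): reg=0x52
After byte 2 (0xBE): reg=0x8A
After byte 3 (0x5A): reg=0x3E
After byte 4 (0x1D): reg=0xE9

Answer: 0xE9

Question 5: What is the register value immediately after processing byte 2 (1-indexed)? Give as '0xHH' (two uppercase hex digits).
Answer: 0x8A

Derivation:
After byte 1 (0xC4): reg=0x52
After byte 2 (0xBE): reg=0x8A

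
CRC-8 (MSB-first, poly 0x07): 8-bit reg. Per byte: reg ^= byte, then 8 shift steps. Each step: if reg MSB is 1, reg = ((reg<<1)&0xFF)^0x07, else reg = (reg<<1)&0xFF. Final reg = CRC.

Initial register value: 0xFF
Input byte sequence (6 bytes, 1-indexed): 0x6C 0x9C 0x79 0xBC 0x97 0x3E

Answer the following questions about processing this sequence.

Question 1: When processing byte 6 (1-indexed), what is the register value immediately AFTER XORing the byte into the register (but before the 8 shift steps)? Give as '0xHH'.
Answer: 0x81

Derivation:
Register before byte 6: 0xBF
Byte 6: 0x3E
0xBF XOR 0x3E = 0x81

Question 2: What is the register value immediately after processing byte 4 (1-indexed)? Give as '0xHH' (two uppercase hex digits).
Answer: 0x1D

Derivation:
After byte 1 (0x6C): reg=0xF0
After byte 2 (0x9C): reg=0x03
After byte 3 (0x79): reg=0x61
After byte 4 (0xBC): reg=0x1D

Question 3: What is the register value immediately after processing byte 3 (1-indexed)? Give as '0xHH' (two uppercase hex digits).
After byte 1 (0x6C): reg=0xF0
After byte 2 (0x9C): reg=0x03
After byte 3 (0x79): reg=0x61

Answer: 0x61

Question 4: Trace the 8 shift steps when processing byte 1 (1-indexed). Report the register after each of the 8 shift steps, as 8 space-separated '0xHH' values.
Answer: 0x21 0x42 0x84 0x0F 0x1E 0x3C 0x78 0xF0

Derivation:
Register before byte 1: 0xFF
After XOR with byte 0x6C: 0x93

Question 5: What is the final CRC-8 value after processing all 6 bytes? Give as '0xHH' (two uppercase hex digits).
After byte 1 (0x6C): reg=0xF0
After byte 2 (0x9C): reg=0x03
After byte 3 (0x79): reg=0x61
After byte 4 (0xBC): reg=0x1D
After byte 5 (0x97): reg=0xBF
After byte 6 (0x3E): reg=0x8E

Answer: 0x8E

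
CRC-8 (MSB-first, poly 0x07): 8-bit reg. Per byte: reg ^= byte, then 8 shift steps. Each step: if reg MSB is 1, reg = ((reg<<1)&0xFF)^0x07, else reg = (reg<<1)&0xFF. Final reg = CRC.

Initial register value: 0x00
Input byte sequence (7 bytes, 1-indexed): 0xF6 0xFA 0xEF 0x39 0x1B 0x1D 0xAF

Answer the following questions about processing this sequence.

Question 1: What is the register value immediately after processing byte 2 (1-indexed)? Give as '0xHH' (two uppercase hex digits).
Answer: 0x82

Derivation:
After byte 1 (0xF6): reg=0xCC
After byte 2 (0xFA): reg=0x82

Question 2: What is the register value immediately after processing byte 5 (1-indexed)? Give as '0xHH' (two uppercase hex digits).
Answer: 0x51

Derivation:
After byte 1 (0xF6): reg=0xCC
After byte 2 (0xFA): reg=0x82
After byte 3 (0xEF): reg=0x04
After byte 4 (0x39): reg=0xB3
After byte 5 (0x1B): reg=0x51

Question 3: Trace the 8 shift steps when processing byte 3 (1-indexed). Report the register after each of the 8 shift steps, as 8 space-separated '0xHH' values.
After byte 1 (0xF6): reg=0xCC
After byte 2 (0xFA): reg=0x82
Register before byte 3: 0x82
After XOR with byte 0xEF: 0x6D

Answer: 0xDA 0xB3 0x61 0xC2 0x83 0x01 0x02 0x04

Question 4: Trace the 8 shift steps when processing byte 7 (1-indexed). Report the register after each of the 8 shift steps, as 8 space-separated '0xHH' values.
Answer: 0x98 0x37 0x6E 0xDC 0xBF 0x79 0xF2 0xE3

Derivation:
After byte 1 (0xF6): reg=0xCC
After byte 2 (0xFA): reg=0x82
After byte 3 (0xEF): reg=0x04
After byte 4 (0x39): reg=0xB3
After byte 5 (0x1B): reg=0x51
After byte 6 (0x1D): reg=0xE3
Register before byte 7: 0xE3
After XOR with byte 0xAF: 0x4C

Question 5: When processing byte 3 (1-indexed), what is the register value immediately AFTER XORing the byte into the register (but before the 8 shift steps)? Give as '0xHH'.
Answer: 0x6D

Derivation:
Register before byte 3: 0x82
Byte 3: 0xEF
0x82 XOR 0xEF = 0x6D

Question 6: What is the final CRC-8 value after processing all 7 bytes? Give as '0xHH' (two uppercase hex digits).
After byte 1 (0xF6): reg=0xCC
After byte 2 (0xFA): reg=0x82
After byte 3 (0xEF): reg=0x04
After byte 4 (0x39): reg=0xB3
After byte 5 (0x1B): reg=0x51
After byte 6 (0x1D): reg=0xE3
After byte 7 (0xAF): reg=0xE3

Answer: 0xE3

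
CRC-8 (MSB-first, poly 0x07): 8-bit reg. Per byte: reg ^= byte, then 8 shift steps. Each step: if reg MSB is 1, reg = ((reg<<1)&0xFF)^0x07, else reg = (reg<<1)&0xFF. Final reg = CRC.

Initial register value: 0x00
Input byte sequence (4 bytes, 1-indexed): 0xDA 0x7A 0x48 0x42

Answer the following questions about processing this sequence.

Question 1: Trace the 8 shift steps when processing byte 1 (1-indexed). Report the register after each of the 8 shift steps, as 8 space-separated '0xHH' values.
Register before byte 1: 0x00
After XOR with byte 0xDA: 0xDA

Answer: 0xB3 0x61 0xC2 0x83 0x01 0x02 0x04 0x08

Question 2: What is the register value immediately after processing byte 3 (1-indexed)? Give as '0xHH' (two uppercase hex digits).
Answer: 0x77

Derivation:
After byte 1 (0xDA): reg=0x08
After byte 2 (0x7A): reg=0x59
After byte 3 (0x48): reg=0x77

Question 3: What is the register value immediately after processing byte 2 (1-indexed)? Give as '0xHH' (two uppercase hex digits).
Answer: 0x59

Derivation:
After byte 1 (0xDA): reg=0x08
After byte 2 (0x7A): reg=0x59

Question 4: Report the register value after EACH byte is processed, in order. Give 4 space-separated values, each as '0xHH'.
0x08 0x59 0x77 0x8B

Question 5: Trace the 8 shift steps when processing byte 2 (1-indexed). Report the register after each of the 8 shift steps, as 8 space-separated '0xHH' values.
After byte 1 (0xDA): reg=0x08
Register before byte 2: 0x08
After XOR with byte 0x7A: 0x72

Answer: 0xE4 0xCF 0x99 0x35 0x6A 0xD4 0xAF 0x59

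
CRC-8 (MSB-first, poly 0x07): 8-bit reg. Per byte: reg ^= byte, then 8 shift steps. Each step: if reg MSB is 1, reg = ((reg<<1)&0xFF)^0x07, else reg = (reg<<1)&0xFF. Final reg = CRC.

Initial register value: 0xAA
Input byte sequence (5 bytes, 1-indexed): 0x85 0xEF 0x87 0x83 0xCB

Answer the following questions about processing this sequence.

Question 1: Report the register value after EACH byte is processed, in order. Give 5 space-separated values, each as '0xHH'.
0xCD 0xEE 0x18 0xC8 0x09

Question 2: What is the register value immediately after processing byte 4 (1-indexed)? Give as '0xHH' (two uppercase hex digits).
Answer: 0xC8

Derivation:
After byte 1 (0x85): reg=0xCD
After byte 2 (0xEF): reg=0xEE
After byte 3 (0x87): reg=0x18
After byte 4 (0x83): reg=0xC8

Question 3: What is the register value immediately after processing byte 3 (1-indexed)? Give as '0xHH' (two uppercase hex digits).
After byte 1 (0x85): reg=0xCD
After byte 2 (0xEF): reg=0xEE
After byte 3 (0x87): reg=0x18

Answer: 0x18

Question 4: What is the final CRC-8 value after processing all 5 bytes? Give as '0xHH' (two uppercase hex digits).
Answer: 0x09

Derivation:
After byte 1 (0x85): reg=0xCD
After byte 2 (0xEF): reg=0xEE
After byte 3 (0x87): reg=0x18
After byte 4 (0x83): reg=0xC8
After byte 5 (0xCB): reg=0x09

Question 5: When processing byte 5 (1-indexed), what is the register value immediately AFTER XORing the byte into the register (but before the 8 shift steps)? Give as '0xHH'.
Answer: 0x03

Derivation:
Register before byte 5: 0xC8
Byte 5: 0xCB
0xC8 XOR 0xCB = 0x03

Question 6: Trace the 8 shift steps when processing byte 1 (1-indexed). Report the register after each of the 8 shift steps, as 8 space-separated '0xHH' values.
Answer: 0x5E 0xBC 0x7F 0xFE 0xFB 0xF1 0xE5 0xCD

Derivation:
Register before byte 1: 0xAA
After XOR with byte 0x85: 0x2F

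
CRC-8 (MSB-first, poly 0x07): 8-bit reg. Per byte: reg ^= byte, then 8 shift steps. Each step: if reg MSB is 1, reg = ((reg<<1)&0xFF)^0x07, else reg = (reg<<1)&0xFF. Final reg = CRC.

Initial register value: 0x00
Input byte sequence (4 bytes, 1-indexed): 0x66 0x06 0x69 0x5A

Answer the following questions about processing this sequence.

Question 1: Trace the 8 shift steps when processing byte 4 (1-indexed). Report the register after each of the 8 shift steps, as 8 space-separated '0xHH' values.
After byte 1 (0x66): reg=0x35
After byte 2 (0x06): reg=0x99
After byte 3 (0x69): reg=0xDE
Register before byte 4: 0xDE
After XOR with byte 0x5A: 0x84

Answer: 0x0F 0x1E 0x3C 0x78 0xF0 0xE7 0xC9 0x95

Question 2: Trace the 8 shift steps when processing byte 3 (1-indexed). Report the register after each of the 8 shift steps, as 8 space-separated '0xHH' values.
After byte 1 (0x66): reg=0x35
After byte 2 (0x06): reg=0x99
Register before byte 3: 0x99
After XOR with byte 0x69: 0xF0

Answer: 0xE7 0xC9 0x95 0x2D 0x5A 0xB4 0x6F 0xDE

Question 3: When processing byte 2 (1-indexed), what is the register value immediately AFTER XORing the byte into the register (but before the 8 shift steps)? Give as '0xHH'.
Register before byte 2: 0x35
Byte 2: 0x06
0x35 XOR 0x06 = 0x33

Answer: 0x33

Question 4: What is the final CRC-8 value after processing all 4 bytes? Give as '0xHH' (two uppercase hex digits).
After byte 1 (0x66): reg=0x35
After byte 2 (0x06): reg=0x99
After byte 3 (0x69): reg=0xDE
After byte 4 (0x5A): reg=0x95

Answer: 0x95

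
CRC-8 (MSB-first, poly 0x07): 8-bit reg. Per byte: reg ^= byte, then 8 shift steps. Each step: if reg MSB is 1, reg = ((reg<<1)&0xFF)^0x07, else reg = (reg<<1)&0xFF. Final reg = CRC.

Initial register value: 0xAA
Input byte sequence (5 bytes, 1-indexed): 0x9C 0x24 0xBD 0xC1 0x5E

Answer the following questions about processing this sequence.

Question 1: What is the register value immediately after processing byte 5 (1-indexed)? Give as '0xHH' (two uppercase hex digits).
Answer: 0x95

Derivation:
After byte 1 (0x9C): reg=0x82
After byte 2 (0x24): reg=0x7B
After byte 3 (0xBD): reg=0x5C
After byte 4 (0xC1): reg=0xDA
After byte 5 (0x5E): reg=0x95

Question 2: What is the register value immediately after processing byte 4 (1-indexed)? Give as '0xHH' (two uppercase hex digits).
Answer: 0xDA

Derivation:
After byte 1 (0x9C): reg=0x82
After byte 2 (0x24): reg=0x7B
After byte 3 (0xBD): reg=0x5C
After byte 4 (0xC1): reg=0xDA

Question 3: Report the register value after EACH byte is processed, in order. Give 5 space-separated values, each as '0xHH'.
0x82 0x7B 0x5C 0xDA 0x95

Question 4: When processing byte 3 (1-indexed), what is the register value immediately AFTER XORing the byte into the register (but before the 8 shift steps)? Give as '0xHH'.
Answer: 0xC6

Derivation:
Register before byte 3: 0x7B
Byte 3: 0xBD
0x7B XOR 0xBD = 0xC6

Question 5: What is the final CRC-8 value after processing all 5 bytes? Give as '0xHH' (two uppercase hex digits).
After byte 1 (0x9C): reg=0x82
After byte 2 (0x24): reg=0x7B
After byte 3 (0xBD): reg=0x5C
After byte 4 (0xC1): reg=0xDA
After byte 5 (0x5E): reg=0x95

Answer: 0x95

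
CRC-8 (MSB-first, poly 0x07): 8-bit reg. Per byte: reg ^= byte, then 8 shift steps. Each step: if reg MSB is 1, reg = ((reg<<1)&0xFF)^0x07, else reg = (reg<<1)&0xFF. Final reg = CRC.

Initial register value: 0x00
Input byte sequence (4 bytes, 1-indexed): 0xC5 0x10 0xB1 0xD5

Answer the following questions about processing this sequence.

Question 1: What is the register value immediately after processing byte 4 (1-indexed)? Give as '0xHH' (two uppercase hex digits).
Answer: 0x39

Derivation:
After byte 1 (0xC5): reg=0x55
After byte 2 (0x10): reg=0xDC
After byte 3 (0xB1): reg=0x04
After byte 4 (0xD5): reg=0x39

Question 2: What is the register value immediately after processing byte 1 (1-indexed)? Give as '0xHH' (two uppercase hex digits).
Answer: 0x55

Derivation:
After byte 1 (0xC5): reg=0x55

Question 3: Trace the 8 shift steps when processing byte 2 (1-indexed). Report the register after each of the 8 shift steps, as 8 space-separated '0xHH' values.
After byte 1 (0xC5): reg=0x55
Register before byte 2: 0x55
After XOR with byte 0x10: 0x45

Answer: 0x8A 0x13 0x26 0x4C 0x98 0x37 0x6E 0xDC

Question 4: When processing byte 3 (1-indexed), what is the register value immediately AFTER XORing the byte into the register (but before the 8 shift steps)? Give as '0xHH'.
Register before byte 3: 0xDC
Byte 3: 0xB1
0xDC XOR 0xB1 = 0x6D

Answer: 0x6D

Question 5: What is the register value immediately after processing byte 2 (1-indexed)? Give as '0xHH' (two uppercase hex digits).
After byte 1 (0xC5): reg=0x55
After byte 2 (0x10): reg=0xDC

Answer: 0xDC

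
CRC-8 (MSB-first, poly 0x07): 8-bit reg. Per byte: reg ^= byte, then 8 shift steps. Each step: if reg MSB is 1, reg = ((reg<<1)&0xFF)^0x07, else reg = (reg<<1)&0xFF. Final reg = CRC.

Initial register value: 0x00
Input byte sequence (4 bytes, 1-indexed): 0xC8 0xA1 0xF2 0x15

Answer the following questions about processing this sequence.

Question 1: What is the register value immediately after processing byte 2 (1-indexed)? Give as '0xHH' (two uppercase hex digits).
Answer: 0x2B

Derivation:
After byte 1 (0xC8): reg=0x76
After byte 2 (0xA1): reg=0x2B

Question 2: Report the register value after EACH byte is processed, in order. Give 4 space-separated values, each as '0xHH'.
0x76 0x2B 0x01 0x6C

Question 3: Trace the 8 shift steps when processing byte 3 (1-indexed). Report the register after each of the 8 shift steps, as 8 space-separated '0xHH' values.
After byte 1 (0xC8): reg=0x76
After byte 2 (0xA1): reg=0x2B
Register before byte 3: 0x2B
After XOR with byte 0xF2: 0xD9

Answer: 0xB5 0x6D 0xDA 0xB3 0x61 0xC2 0x83 0x01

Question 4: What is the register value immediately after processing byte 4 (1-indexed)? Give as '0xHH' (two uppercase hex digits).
Answer: 0x6C

Derivation:
After byte 1 (0xC8): reg=0x76
After byte 2 (0xA1): reg=0x2B
After byte 3 (0xF2): reg=0x01
After byte 4 (0x15): reg=0x6C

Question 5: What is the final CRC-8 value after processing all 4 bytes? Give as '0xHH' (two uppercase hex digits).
After byte 1 (0xC8): reg=0x76
After byte 2 (0xA1): reg=0x2B
After byte 3 (0xF2): reg=0x01
After byte 4 (0x15): reg=0x6C

Answer: 0x6C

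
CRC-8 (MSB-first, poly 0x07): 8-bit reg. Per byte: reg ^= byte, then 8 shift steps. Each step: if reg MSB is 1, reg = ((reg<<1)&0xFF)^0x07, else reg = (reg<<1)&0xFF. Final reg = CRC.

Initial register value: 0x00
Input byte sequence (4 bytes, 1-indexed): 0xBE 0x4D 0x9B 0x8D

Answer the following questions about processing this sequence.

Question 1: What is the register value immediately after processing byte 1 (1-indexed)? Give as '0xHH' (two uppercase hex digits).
After byte 1 (0xBE): reg=0x33

Answer: 0x33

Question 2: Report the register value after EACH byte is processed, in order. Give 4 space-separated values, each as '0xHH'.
0x33 0x7D 0xBC 0x97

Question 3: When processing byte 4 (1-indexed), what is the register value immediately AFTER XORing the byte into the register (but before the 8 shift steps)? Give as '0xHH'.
Register before byte 4: 0xBC
Byte 4: 0x8D
0xBC XOR 0x8D = 0x31

Answer: 0x31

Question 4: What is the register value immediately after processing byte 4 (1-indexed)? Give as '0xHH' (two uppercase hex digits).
After byte 1 (0xBE): reg=0x33
After byte 2 (0x4D): reg=0x7D
After byte 3 (0x9B): reg=0xBC
After byte 4 (0x8D): reg=0x97

Answer: 0x97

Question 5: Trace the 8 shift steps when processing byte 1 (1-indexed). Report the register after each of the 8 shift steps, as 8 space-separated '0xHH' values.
Answer: 0x7B 0xF6 0xEB 0xD1 0xA5 0x4D 0x9A 0x33

Derivation:
Register before byte 1: 0x00
After XOR with byte 0xBE: 0xBE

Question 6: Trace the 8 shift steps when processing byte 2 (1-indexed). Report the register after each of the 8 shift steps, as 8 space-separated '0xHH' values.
Answer: 0xFC 0xFF 0xF9 0xF5 0xED 0xDD 0xBD 0x7D

Derivation:
After byte 1 (0xBE): reg=0x33
Register before byte 2: 0x33
After XOR with byte 0x4D: 0x7E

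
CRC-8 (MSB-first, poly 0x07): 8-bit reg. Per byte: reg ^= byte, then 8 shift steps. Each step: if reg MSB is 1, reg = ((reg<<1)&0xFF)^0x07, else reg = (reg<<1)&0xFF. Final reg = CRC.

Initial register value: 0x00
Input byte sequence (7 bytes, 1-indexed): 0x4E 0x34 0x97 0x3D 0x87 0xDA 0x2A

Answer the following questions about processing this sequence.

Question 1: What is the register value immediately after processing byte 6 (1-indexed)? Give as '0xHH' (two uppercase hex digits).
After byte 1 (0x4E): reg=0xED
After byte 2 (0x34): reg=0x01
After byte 3 (0x97): reg=0xEB
After byte 4 (0x3D): reg=0x2C
After byte 5 (0x87): reg=0x58
After byte 6 (0xDA): reg=0x87

Answer: 0x87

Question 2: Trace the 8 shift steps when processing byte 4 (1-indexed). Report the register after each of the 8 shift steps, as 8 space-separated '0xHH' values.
Answer: 0xAB 0x51 0xA2 0x43 0x86 0x0B 0x16 0x2C

Derivation:
After byte 1 (0x4E): reg=0xED
After byte 2 (0x34): reg=0x01
After byte 3 (0x97): reg=0xEB
Register before byte 4: 0xEB
After XOR with byte 0x3D: 0xD6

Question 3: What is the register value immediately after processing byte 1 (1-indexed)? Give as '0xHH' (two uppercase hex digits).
Answer: 0xED

Derivation:
After byte 1 (0x4E): reg=0xED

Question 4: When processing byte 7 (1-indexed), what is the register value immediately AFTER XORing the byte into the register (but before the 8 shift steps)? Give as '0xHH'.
Register before byte 7: 0x87
Byte 7: 0x2A
0x87 XOR 0x2A = 0xAD

Answer: 0xAD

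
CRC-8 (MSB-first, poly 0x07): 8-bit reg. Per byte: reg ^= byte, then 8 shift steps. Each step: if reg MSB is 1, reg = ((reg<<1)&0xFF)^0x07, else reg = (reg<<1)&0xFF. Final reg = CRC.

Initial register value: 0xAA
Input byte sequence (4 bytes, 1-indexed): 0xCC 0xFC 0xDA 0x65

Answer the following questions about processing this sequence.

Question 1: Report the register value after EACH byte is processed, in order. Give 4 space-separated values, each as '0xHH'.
0x35 0x71 0x58 0xB3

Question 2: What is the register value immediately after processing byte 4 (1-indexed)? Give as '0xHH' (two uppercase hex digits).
Answer: 0xB3

Derivation:
After byte 1 (0xCC): reg=0x35
After byte 2 (0xFC): reg=0x71
After byte 3 (0xDA): reg=0x58
After byte 4 (0x65): reg=0xB3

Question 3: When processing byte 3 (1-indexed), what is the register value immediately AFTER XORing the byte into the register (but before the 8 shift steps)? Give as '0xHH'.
Register before byte 3: 0x71
Byte 3: 0xDA
0x71 XOR 0xDA = 0xAB

Answer: 0xAB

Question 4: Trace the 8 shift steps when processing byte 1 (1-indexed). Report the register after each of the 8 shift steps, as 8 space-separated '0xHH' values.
Answer: 0xCC 0x9F 0x39 0x72 0xE4 0xCF 0x99 0x35

Derivation:
Register before byte 1: 0xAA
After XOR with byte 0xCC: 0x66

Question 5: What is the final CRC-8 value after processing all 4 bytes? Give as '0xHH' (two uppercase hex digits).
Answer: 0xB3

Derivation:
After byte 1 (0xCC): reg=0x35
After byte 2 (0xFC): reg=0x71
After byte 3 (0xDA): reg=0x58
After byte 4 (0x65): reg=0xB3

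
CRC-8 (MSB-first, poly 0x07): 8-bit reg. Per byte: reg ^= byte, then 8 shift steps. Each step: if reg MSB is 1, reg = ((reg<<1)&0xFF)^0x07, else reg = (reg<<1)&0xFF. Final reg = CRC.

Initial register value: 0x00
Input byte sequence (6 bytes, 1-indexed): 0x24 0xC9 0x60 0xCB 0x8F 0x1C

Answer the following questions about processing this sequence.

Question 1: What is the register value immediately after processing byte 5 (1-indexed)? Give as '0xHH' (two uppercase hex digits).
Answer: 0xFC

Derivation:
After byte 1 (0x24): reg=0xFC
After byte 2 (0xC9): reg=0x8B
After byte 3 (0x60): reg=0x9F
After byte 4 (0xCB): reg=0xAB
After byte 5 (0x8F): reg=0xFC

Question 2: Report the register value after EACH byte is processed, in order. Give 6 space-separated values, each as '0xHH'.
0xFC 0x8B 0x9F 0xAB 0xFC 0xAE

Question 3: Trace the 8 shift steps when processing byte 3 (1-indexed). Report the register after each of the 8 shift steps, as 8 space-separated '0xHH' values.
Answer: 0xD1 0xA5 0x4D 0x9A 0x33 0x66 0xCC 0x9F

Derivation:
After byte 1 (0x24): reg=0xFC
After byte 2 (0xC9): reg=0x8B
Register before byte 3: 0x8B
After XOR with byte 0x60: 0xEB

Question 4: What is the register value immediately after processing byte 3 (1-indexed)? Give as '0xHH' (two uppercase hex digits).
Answer: 0x9F

Derivation:
After byte 1 (0x24): reg=0xFC
After byte 2 (0xC9): reg=0x8B
After byte 3 (0x60): reg=0x9F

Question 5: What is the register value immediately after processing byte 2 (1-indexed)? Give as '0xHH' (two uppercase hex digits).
Answer: 0x8B

Derivation:
After byte 1 (0x24): reg=0xFC
After byte 2 (0xC9): reg=0x8B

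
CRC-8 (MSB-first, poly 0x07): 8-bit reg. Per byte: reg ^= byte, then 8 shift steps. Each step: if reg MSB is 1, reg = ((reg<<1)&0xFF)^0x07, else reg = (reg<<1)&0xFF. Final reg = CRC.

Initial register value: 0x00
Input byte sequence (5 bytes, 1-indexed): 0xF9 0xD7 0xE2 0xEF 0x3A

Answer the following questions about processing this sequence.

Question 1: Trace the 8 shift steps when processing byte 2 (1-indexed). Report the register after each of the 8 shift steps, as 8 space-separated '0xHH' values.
After byte 1 (0xF9): reg=0xE1
Register before byte 2: 0xE1
After XOR with byte 0xD7: 0x36

Answer: 0x6C 0xD8 0xB7 0x69 0xD2 0xA3 0x41 0x82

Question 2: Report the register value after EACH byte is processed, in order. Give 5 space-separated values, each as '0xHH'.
0xE1 0x82 0x27 0x76 0xE3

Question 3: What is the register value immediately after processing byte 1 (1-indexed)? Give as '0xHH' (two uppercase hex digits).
After byte 1 (0xF9): reg=0xE1

Answer: 0xE1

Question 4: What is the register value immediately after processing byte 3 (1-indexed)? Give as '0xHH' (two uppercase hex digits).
After byte 1 (0xF9): reg=0xE1
After byte 2 (0xD7): reg=0x82
After byte 3 (0xE2): reg=0x27

Answer: 0x27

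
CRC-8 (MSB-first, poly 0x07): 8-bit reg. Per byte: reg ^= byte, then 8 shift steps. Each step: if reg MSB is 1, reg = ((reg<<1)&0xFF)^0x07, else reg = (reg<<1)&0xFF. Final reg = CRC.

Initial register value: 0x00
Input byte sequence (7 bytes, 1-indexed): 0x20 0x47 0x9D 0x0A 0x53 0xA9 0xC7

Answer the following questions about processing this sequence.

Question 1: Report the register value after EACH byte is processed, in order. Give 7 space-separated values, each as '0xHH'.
0xE0 0x7C 0xA9 0x60 0x99 0x90 0xA2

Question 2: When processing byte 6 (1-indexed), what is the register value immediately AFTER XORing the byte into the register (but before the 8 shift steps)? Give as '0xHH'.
Answer: 0x30

Derivation:
Register before byte 6: 0x99
Byte 6: 0xA9
0x99 XOR 0xA9 = 0x30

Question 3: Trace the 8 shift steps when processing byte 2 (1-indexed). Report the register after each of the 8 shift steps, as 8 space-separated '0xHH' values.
Answer: 0x49 0x92 0x23 0x46 0x8C 0x1F 0x3E 0x7C

Derivation:
After byte 1 (0x20): reg=0xE0
Register before byte 2: 0xE0
After XOR with byte 0x47: 0xA7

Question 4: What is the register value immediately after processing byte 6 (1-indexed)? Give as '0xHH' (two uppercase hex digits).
After byte 1 (0x20): reg=0xE0
After byte 2 (0x47): reg=0x7C
After byte 3 (0x9D): reg=0xA9
After byte 4 (0x0A): reg=0x60
After byte 5 (0x53): reg=0x99
After byte 6 (0xA9): reg=0x90

Answer: 0x90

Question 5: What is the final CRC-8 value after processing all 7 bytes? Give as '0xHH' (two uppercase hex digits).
After byte 1 (0x20): reg=0xE0
After byte 2 (0x47): reg=0x7C
After byte 3 (0x9D): reg=0xA9
After byte 4 (0x0A): reg=0x60
After byte 5 (0x53): reg=0x99
After byte 6 (0xA9): reg=0x90
After byte 7 (0xC7): reg=0xA2

Answer: 0xA2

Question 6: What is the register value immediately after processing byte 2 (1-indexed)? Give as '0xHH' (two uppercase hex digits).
After byte 1 (0x20): reg=0xE0
After byte 2 (0x47): reg=0x7C

Answer: 0x7C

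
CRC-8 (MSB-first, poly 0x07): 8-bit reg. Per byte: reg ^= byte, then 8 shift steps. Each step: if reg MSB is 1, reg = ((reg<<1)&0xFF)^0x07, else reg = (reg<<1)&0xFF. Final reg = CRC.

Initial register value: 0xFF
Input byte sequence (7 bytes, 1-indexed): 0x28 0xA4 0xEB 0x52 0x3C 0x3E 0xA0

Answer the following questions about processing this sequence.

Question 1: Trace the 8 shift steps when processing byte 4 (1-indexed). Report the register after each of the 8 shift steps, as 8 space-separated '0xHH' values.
Answer: 0x77 0xEE 0xDB 0xB1 0x65 0xCA 0x93 0x21

Derivation:
After byte 1 (0x28): reg=0x2B
After byte 2 (0xA4): reg=0xA4
After byte 3 (0xEB): reg=0xEA
Register before byte 4: 0xEA
After XOR with byte 0x52: 0xB8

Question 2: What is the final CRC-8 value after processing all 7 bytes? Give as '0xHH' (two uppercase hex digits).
Answer: 0x75

Derivation:
After byte 1 (0x28): reg=0x2B
After byte 2 (0xA4): reg=0xA4
After byte 3 (0xEB): reg=0xEA
After byte 4 (0x52): reg=0x21
After byte 5 (0x3C): reg=0x53
After byte 6 (0x3E): reg=0x04
After byte 7 (0xA0): reg=0x75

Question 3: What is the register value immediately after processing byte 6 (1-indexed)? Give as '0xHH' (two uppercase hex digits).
After byte 1 (0x28): reg=0x2B
After byte 2 (0xA4): reg=0xA4
After byte 3 (0xEB): reg=0xEA
After byte 4 (0x52): reg=0x21
After byte 5 (0x3C): reg=0x53
After byte 6 (0x3E): reg=0x04

Answer: 0x04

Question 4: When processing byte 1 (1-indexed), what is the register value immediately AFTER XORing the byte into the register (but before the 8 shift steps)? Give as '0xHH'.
Answer: 0xD7

Derivation:
Register before byte 1: 0xFF
Byte 1: 0x28
0xFF XOR 0x28 = 0xD7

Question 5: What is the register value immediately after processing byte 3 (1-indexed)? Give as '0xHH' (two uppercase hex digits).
After byte 1 (0x28): reg=0x2B
After byte 2 (0xA4): reg=0xA4
After byte 3 (0xEB): reg=0xEA

Answer: 0xEA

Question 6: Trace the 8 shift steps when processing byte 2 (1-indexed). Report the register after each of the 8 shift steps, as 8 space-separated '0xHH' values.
After byte 1 (0x28): reg=0x2B
Register before byte 2: 0x2B
After XOR with byte 0xA4: 0x8F

Answer: 0x19 0x32 0x64 0xC8 0x97 0x29 0x52 0xA4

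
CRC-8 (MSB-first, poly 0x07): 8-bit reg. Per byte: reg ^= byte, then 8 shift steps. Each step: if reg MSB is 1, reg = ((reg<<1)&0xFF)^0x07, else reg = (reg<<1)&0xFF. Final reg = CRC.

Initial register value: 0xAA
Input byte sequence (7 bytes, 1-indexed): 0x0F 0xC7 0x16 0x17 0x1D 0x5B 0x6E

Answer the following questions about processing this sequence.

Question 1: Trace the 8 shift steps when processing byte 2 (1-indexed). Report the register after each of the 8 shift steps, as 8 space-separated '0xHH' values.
Answer: 0x6D 0xDA 0xB3 0x61 0xC2 0x83 0x01 0x02

Derivation:
After byte 1 (0x0F): reg=0x72
Register before byte 2: 0x72
After XOR with byte 0xC7: 0xB5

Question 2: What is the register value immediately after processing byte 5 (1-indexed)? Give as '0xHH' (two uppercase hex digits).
After byte 1 (0x0F): reg=0x72
After byte 2 (0xC7): reg=0x02
After byte 3 (0x16): reg=0x6C
After byte 4 (0x17): reg=0x66
After byte 5 (0x1D): reg=0x66

Answer: 0x66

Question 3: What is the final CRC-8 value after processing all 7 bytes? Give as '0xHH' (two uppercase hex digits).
After byte 1 (0x0F): reg=0x72
After byte 2 (0xC7): reg=0x02
After byte 3 (0x16): reg=0x6C
After byte 4 (0x17): reg=0x66
After byte 5 (0x1D): reg=0x66
After byte 6 (0x5B): reg=0xB3
After byte 7 (0x6E): reg=0x1D

Answer: 0x1D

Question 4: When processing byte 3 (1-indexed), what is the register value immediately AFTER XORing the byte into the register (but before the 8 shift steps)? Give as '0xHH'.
Register before byte 3: 0x02
Byte 3: 0x16
0x02 XOR 0x16 = 0x14

Answer: 0x14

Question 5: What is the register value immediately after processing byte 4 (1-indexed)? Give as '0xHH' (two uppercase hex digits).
After byte 1 (0x0F): reg=0x72
After byte 2 (0xC7): reg=0x02
After byte 3 (0x16): reg=0x6C
After byte 4 (0x17): reg=0x66

Answer: 0x66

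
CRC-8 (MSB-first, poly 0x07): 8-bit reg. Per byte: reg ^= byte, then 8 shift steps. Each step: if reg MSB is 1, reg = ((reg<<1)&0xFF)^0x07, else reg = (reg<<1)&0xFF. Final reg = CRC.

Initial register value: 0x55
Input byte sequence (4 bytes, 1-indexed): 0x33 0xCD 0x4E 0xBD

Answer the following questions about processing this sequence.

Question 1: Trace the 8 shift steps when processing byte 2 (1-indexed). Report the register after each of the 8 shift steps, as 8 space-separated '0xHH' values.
Answer: 0xF7 0xE9 0xD5 0xAD 0x5D 0xBA 0x73 0xE6

Derivation:
After byte 1 (0x33): reg=0x35
Register before byte 2: 0x35
After XOR with byte 0xCD: 0xF8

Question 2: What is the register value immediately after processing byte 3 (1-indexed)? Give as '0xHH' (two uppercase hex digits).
Answer: 0x51

Derivation:
After byte 1 (0x33): reg=0x35
After byte 2 (0xCD): reg=0xE6
After byte 3 (0x4E): reg=0x51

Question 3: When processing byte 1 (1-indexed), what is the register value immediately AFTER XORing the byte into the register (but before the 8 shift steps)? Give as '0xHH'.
Answer: 0x66

Derivation:
Register before byte 1: 0x55
Byte 1: 0x33
0x55 XOR 0x33 = 0x66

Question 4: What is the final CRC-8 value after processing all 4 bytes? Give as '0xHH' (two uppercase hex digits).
After byte 1 (0x33): reg=0x35
After byte 2 (0xCD): reg=0xE6
After byte 3 (0x4E): reg=0x51
After byte 4 (0xBD): reg=0x8A

Answer: 0x8A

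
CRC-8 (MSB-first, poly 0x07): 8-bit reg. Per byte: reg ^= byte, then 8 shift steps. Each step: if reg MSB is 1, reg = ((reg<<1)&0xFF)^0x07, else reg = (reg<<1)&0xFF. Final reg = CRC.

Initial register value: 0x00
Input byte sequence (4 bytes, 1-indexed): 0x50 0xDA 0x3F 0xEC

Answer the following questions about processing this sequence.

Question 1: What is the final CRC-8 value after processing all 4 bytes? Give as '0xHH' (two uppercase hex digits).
Answer: 0xE4

Derivation:
After byte 1 (0x50): reg=0xB7
After byte 2 (0xDA): reg=0x04
After byte 3 (0x3F): reg=0xA1
After byte 4 (0xEC): reg=0xE4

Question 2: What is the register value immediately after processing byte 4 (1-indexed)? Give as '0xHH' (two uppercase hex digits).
Answer: 0xE4

Derivation:
After byte 1 (0x50): reg=0xB7
After byte 2 (0xDA): reg=0x04
After byte 3 (0x3F): reg=0xA1
After byte 4 (0xEC): reg=0xE4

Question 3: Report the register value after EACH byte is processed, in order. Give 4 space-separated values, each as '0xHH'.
0xB7 0x04 0xA1 0xE4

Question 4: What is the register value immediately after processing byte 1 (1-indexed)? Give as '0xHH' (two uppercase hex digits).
After byte 1 (0x50): reg=0xB7

Answer: 0xB7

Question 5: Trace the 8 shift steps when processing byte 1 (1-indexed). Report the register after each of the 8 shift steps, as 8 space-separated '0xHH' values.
Answer: 0xA0 0x47 0x8E 0x1B 0x36 0x6C 0xD8 0xB7

Derivation:
Register before byte 1: 0x00
After XOR with byte 0x50: 0x50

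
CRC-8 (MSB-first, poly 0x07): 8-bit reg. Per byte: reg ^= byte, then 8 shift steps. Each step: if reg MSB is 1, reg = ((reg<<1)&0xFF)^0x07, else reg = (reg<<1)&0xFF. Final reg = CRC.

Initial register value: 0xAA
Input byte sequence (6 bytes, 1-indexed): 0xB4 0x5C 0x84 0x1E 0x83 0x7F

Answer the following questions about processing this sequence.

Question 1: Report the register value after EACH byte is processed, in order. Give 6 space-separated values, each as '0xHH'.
0x5A 0x12 0xEB 0xC5 0xD5 0x5F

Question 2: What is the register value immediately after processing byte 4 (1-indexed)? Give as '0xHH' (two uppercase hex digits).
After byte 1 (0xB4): reg=0x5A
After byte 2 (0x5C): reg=0x12
After byte 3 (0x84): reg=0xEB
After byte 4 (0x1E): reg=0xC5

Answer: 0xC5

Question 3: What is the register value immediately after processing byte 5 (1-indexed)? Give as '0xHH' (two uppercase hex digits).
Answer: 0xD5

Derivation:
After byte 1 (0xB4): reg=0x5A
After byte 2 (0x5C): reg=0x12
After byte 3 (0x84): reg=0xEB
After byte 4 (0x1E): reg=0xC5
After byte 5 (0x83): reg=0xD5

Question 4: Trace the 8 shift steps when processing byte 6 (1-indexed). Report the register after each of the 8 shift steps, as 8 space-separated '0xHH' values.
After byte 1 (0xB4): reg=0x5A
After byte 2 (0x5C): reg=0x12
After byte 3 (0x84): reg=0xEB
After byte 4 (0x1E): reg=0xC5
After byte 5 (0x83): reg=0xD5
Register before byte 6: 0xD5
After XOR with byte 0x7F: 0xAA

Answer: 0x53 0xA6 0x4B 0x96 0x2B 0x56 0xAC 0x5F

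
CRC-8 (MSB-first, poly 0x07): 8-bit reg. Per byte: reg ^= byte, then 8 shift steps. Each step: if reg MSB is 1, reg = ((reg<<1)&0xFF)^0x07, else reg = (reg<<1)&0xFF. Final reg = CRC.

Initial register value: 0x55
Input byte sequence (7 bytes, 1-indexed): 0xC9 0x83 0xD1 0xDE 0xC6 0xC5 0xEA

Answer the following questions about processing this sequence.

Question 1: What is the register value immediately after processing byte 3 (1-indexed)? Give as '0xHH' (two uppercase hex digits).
After byte 1 (0xC9): reg=0xDD
After byte 2 (0x83): reg=0x9D
After byte 3 (0xD1): reg=0xE3

Answer: 0xE3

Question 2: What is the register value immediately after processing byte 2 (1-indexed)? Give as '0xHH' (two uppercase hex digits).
Answer: 0x9D

Derivation:
After byte 1 (0xC9): reg=0xDD
After byte 2 (0x83): reg=0x9D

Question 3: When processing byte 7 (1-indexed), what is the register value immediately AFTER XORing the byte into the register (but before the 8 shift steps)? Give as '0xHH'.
Answer: 0x5C

Derivation:
Register before byte 7: 0xB6
Byte 7: 0xEA
0xB6 XOR 0xEA = 0x5C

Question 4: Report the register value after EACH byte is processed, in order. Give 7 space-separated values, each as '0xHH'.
0xDD 0x9D 0xE3 0xB3 0x4C 0xB6 0x93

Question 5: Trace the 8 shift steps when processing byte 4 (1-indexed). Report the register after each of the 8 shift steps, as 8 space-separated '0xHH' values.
After byte 1 (0xC9): reg=0xDD
After byte 2 (0x83): reg=0x9D
After byte 3 (0xD1): reg=0xE3
Register before byte 4: 0xE3
After XOR with byte 0xDE: 0x3D

Answer: 0x7A 0xF4 0xEF 0xD9 0xB5 0x6D 0xDA 0xB3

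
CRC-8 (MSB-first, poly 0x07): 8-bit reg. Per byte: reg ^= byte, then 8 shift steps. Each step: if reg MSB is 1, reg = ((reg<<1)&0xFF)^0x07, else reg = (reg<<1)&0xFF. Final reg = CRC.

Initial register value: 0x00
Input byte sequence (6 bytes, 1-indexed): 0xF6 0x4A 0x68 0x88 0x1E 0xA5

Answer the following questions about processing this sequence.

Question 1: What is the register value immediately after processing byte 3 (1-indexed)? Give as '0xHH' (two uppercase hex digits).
Answer: 0xD7

Derivation:
After byte 1 (0xF6): reg=0xCC
After byte 2 (0x4A): reg=0x9B
After byte 3 (0x68): reg=0xD7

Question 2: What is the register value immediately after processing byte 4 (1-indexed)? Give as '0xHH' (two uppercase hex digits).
After byte 1 (0xF6): reg=0xCC
After byte 2 (0x4A): reg=0x9B
After byte 3 (0x68): reg=0xD7
After byte 4 (0x88): reg=0x9A

Answer: 0x9A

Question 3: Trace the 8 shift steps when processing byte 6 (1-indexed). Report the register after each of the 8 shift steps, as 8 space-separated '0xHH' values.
Answer: 0x60 0xC0 0x87 0x09 0x12 0x24 0x48 0x90

Derivation:
After byte 1 (0xF6): reg=0xCC
After byte 2 (0x4A): reg=0x9B
After byte 3 (0x68): reg=0xD7
After byte 4 (0x88): reg=0x9A
After byte 5 (0x1E): reg=0x95
Register before byte 6: 0x95
After XOR with byte 0xA5: 0x30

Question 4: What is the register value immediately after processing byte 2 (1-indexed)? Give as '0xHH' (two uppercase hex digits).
After byte 1 (0xF6): reg=0xCC
After byte 2 (0x4A): reg=0x9B

Answer: 0x9B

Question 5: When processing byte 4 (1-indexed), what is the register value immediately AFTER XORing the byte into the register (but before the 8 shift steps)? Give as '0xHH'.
Answer: 0x5F

Derivation:
Register before byte 4: 0xD7
Byte 4: 0x88
0xD7 XOR 0x88 = 0x5F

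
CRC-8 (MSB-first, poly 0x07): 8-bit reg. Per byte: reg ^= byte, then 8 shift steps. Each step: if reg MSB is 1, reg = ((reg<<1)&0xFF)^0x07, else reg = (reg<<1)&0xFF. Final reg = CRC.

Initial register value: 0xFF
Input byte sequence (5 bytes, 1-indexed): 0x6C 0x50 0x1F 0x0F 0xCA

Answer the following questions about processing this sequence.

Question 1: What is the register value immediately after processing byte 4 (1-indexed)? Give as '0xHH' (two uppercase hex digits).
Answer: 0xF1

Derivation:
After byte 1 (0x6C): reg=0xF0
After byte 2 (0x50): reg=0x69
After byte 3 (0x1F): reg=0x45
After byte 4 (0x0F): reg=0xF1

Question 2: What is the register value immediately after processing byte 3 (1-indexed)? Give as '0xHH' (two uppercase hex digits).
After byte 1 (0x6C): reg=0xF0
After byte 2 (0x50): reg=0x69
After byte 3 (0x1F): reg=0x45

Answer: 0x45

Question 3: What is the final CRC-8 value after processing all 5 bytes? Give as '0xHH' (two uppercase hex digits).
Answer: 0xA1

Derivation:
After byte 1 (0x6C): reg=0xF0
After byte 2 (0x50): reg=0x69
After byte 3 (0x1F): reg=0x45
After byte 4 (0x0F): reg=0xF1
After byte 5 (0xCA): reg=0xA1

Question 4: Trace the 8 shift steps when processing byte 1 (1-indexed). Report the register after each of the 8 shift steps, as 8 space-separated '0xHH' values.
Answer: 0x21 0x42 0x84 0x0F 0x1E 0x3C 0x78 0xF0

Derivation:
Register before byte 1: 0xFF
After XOR with byte 0x6C: 0x93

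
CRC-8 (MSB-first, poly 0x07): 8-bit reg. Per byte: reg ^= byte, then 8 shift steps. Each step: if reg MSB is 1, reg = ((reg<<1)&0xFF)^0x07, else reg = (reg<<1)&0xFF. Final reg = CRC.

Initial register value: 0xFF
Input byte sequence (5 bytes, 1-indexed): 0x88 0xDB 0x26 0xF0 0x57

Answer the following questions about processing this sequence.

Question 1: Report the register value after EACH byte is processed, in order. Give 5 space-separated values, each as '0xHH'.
0x42 0xC6 0xAE 0x9D 0x78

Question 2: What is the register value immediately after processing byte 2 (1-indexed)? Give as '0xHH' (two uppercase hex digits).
After byte 1 (0x88): reg=0x42
After byte 2 (0xDB): reg=0xC6

Answer: 0xC6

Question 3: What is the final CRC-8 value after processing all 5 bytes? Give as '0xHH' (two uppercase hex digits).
Answer: 0x78

Derivation:
After byte 1 (0x88): reg=0x42
After byte 2 (0xDB): reg=0xC6
After byte 3 (0x26): reg=0xAE
After byte 4 (0xF0): reg=0x9D
After byte 5 (0x57): reg=0x78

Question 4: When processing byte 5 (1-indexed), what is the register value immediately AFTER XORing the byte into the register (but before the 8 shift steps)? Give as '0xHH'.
Answer: 0xCA

Derivation:
Register before byte 5: 0x9D
Byte 5: 0x57
0x9D XOR 0x57 = 0xCA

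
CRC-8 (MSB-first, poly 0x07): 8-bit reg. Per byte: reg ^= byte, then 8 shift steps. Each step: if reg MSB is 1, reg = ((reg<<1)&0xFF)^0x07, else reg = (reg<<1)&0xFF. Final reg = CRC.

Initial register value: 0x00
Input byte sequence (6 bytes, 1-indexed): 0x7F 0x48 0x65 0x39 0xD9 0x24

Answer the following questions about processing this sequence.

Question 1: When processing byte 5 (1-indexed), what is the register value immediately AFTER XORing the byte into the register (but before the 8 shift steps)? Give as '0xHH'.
Answer: 0xF5

Derivation:
Register before byte 5: 0x2C
Byte 5: 0xD9
0x2C XOR 0xD9 = 0xF5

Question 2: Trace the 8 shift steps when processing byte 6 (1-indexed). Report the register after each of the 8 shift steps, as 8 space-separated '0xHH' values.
After byte 1 (0x7F): reg=0x7A
After byte 2 (0x48): reg=0x9E
After byte 3 (0x65): reg=0xEF
After byte 4 (0x39): reg=0x2C
After byte 5 (0xD9): reg=0xC5
Register before byte 6: 0xC5
After XOR with byte 0x24: 0xE1

Answer: 0xC5 0x8D 0x1D 0x3A 0x74 0xE8 0xD7 0xA9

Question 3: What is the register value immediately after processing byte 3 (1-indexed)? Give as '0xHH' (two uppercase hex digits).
Answer: 0xEF

Derivation:
After byte 1 (0x7F): reg=0x7A
After byte 2 (0x48): reg=0x9E
After byte 3 (0x65): reg=0xEF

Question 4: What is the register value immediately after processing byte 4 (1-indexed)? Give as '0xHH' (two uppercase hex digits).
Answer: 0x2C

Derivation:
After byte 1 (0x7F): reg=0x7A
After byte 2 (0x48): reg=0x9E
After byte 3 (0x65): reg=0xEF
After byte 4 (0x39): reg=0x2C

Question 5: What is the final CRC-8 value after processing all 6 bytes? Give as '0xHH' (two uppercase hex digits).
After byte 1 (0x7F): reg=0x7A
After byte 2 (0x48): reg=0x9E
After byte 3 (0x65): reg=0xEF
After byte 4 (0x39): reg=0x2C
After byte 5 (0xD9): reg=0xC5
After byte 6 (0x24): reg=0xA9

Answer: 0xA9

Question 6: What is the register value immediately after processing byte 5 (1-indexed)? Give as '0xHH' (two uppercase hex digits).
After byte 1 (0x7F): reg=0x7A
After byte 2 (0x48): reg=0x9E
After byte 3 (0x65): reg=0xEF
After byte 4 (0x39): reg=0x2C
After byte 5 (0xD9): reg=0xC5

Answer: 0xC5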